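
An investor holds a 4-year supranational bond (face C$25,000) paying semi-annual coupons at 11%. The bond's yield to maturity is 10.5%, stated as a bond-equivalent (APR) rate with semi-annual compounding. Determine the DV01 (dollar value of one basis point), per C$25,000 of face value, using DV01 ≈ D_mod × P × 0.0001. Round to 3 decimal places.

Periodic yield y = 0.0525.
  t   CF        PV=CF/(1+0.0525)^t    t·PV
  1     1,375.00     1,306.4133     1,306.4133
  2     1,375.00     1,241.2478     2,482.4956
  3     1,375.00     1,179.3328     3,537.9985
  4     1,375.00     1,120.5062     4,482.0250
  5     1,375.00     1,064.6140     5,323.0700
  6     1,375.00     1,011.5097     6,069.0585
  7     1,375.00       961.0544     6,727.3807
  8    26,375.00    17,515.2214   140,121.7715
  Σ                 25,399.8997   170,050.2130
P = 25,399.8997; D_Mac = 6.69492 half-year periods = 3.34746 yrs; D_mod = 3.18048 yrs.
DV01 ≈ 3.18048 × 25,399.8997 × 0.0001 = 8.078395.

C$8.078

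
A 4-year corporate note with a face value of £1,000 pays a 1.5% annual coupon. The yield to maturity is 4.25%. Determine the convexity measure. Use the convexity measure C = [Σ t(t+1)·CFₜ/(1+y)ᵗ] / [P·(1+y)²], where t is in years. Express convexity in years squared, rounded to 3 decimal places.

17.832

With y = 0.0425:
  t   CF        PV=CF/(1+0.0425)^t    t·PV        t(t+1)·PV
  1        15.00        14.3885        14.3885          28.7770
  2        15.00        13.8019        27.6038          82.8114
  3        15.00        13.2392        39.7177         158.8709
  4     1,015.00       859.3336     3,437.3344      17,186.6718
  Σ                    900.7632     3,519.0444      17,457.1311
P = 900.7632.
Convexity = Σ t(t+1)·PV / [P·(1+y)²] = 17,457.1311 / (900.7632 × 1.086806) = 17.83241.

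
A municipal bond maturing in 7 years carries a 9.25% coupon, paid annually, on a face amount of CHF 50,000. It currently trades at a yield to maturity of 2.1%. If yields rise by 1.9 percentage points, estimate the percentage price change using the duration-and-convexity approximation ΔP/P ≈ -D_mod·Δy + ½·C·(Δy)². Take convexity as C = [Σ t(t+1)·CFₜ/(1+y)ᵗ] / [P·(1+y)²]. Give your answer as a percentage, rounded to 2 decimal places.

With y = 0.021:
  t   CF        PV=CF/(1+0.021)^t    t·PV        t(t+1)·PV
  1     4,625.00     4,529.8727     4,529.8727       9,059.7453
  2     4,625.00     4,436.7019     8,873.4039      26,620.2116
  3     4,625.00     4,345.4475    13,036.3426      52,145.3704
  4     4,625.00     4,256.0701    17,024.2803      85,121.4013
  5     4,625.00     4,168.5309    20,842.6546     125,055.9274
  6     4,625.00     4,082.7923    24,496.7537     171,477.2756
  7    54,625.00    47,229.2724   330,604.9071   2,644,839.2565
  Σ                 73,048.6878   419,408.2147   3,114,319.1882
P = 73,048.6878; D_Mac = 5.74149 yrs; D_mod = 5.62340 yrs; C = 40.89773.
Duration effect: -5.62340 × (+0.019) = -0.106845
Convexity effect: 0.5 × 40.89773 × (0.019)² = +0.0073820
ΔP/P ≈ -0.106845 + 0.0073820 = -0.099463 = -9.9463%.

-9.95%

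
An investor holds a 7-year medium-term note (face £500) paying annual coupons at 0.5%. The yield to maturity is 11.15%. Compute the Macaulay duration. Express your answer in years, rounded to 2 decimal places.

6.84 years

Periodic yield y = 0.1115. Discount each cash flow and weight by its year:
  t   CF        PV=CF/(1+0.1115)^t    t·PV
  1         2.50         2.2492         2.2492
  2         2.50         2.0236         4.0472
  3         2.50         1.8206         5.4618
  4         2.50         1.6380         6.5518
  5         2.50         1.4736         7.3682
  6         2.50         1.3258         7.9549
  7       502.50       239.7562     1,678.2932
  Σ                    250.2870     1,711.9263
Price P = Σ PV = 250.2870.
Macaulay duration = Σ(t·PV) / P = 1,711.9263 / 250.2870 = 6.83985 years.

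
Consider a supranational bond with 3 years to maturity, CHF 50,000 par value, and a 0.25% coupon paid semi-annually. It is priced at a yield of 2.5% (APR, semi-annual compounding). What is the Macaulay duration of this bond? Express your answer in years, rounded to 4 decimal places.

Periodic yield y = 0.0125. Discount each cash flow and weight by its period:
  t   CF        PV=CF/(1+0.0125)^t    t·PV
  1        62.50        61.7284        61.7284
  2        62.50        60.9663       121.9326
  3        62.50        60.2136       180.6409
  4        62.50        59.4703       237.8811
  5        62.50        58.7361       293.6803
  6    50,062.50    46,466.7547   278,800.5284
  Σ                 46,767.8694   279,696.3917
Price P = Σ PV = 46,767.8694.
Macaulay duration = Σ(t·PV) / P = 279,696.3917 / 46,767.8694 = 5.98052 half-year periods.
In years: 5.98052 / 2 = 2.99026 years.

2.9903 years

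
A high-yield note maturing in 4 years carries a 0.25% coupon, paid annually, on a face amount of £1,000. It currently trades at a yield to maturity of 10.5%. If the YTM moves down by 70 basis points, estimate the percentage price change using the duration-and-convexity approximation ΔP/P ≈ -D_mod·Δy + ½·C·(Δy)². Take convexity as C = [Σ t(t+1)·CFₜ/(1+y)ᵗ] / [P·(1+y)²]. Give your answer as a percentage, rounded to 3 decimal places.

With y = 0.105:
  t   CF        PV=CF/(1+0.105)^t    t·PV        t(t+1)·PV
  1         2.50         2.2624         2.2624           4.5249
  2         2.50         2.0475         4.0949          12.2848
  3         2.50         1.8529         5.5587          22.2349
  4     1,002.50       672.4117     2,689.6468      13,448.2342
  Σ                    678.5745     2,701.5629      13,487.2787
P = 678.5745; D_Mac = 3.98123 yrs; D_mod = 3.60293 yrs; C = 16.27804.
Duration effect: -3.60293 × (-0.007) = +0.025220
Convexity effect: 0.5 × 16.27804 × (-0.007)² = +0.0003988
ΔP/P ≈ +0.025220 + 0.0003988 = +0.025619 = +2.5619%.

+2.562%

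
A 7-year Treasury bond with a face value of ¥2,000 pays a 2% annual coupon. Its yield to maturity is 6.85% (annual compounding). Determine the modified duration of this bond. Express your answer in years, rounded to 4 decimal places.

Periodic yield y = 0.0685. First find Macaulay duration:
  t   CF        PV=CF/(1+0.0685)^t    t·PV
  1        40.00        37.4357        37.4357
  2        40.00        35.0357        70.0714
  3        40.00        32.7896        98.3689
  4        40.00        30.6875       122.7501
  5        40.00        28.7202       143.6010
  6        40.00        26.8790       161.2739
  7     2,040.00     1,282.9463     8,980.6242
  Σ                  1,474.4940     9,614.1251
P = 1,474.4940; Macaulay duration = 9,614.1251 / 1,474.4940 = 6.52029 years.
Modified duration = D_Mac / (1 + y) = 6.52029 / 1.0685 = 6.10228 years.

6.1023 years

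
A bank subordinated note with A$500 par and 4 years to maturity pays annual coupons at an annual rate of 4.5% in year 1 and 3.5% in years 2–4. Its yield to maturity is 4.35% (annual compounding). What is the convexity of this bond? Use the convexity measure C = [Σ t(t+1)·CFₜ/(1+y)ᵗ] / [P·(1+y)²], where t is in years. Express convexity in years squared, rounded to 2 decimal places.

16.99

With y = 0.0435:
  t   CF        PV=CF/(1+0.0435)^t    t·PV        t(t+1)·PV
  1        22.50        21.5621        21.5621          43.1241
  2        17.50        16.0714        32.1428          96.4283
  3        17.50        15.4014        46.2043         184.8170
  4       517.50       436.4561     1,745.8243       8,729.1215
  Σ                    489.4909     1,845.7334       9,053.4908
P = 489.4909.
Convexity = Σ t(t+1)·PV / [P·(1+y)²] = 9,053.4908 / (489.4909 × 1.088892) = 16.98582.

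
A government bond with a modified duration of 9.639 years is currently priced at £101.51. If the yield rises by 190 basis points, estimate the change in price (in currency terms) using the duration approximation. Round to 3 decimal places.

-£18.591

Duration approximation: ΔP/P ≈ -D_mod · Δy = -9.639 × (+0.019) = -0.183141.
ΔP ≈ 101.51 × (-0.183141) = -18.59064291.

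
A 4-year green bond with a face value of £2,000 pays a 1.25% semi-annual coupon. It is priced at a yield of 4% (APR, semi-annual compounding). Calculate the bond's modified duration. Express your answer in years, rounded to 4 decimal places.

Periodic yield y = 0.02. First find Macaulay duration:
  t   CF        PV=CF/(1+0.02)^t    t·PV
  1        12.50        12.2549        12.2549
  2        12.50        12.0146        24.0292
  3        12.50        11.7790        35.3371
  4        12.50        11.5481        46.1923
  5        12.50        11.3216        56.6082
  6        12.50        11.0996        66.5979
  7        12.50        10.8820        76.1740
  8     2,012.50     1,717.6494    13,741.1950
  Σ                  1,798.5493    14,058.3885
P = 1,798.5493; Macaulay duration = 14,058.3885 / 1,798.5493 = 7.81652 half-year periods = 3.90826 years.
Modified duration = D_Mac / (1 + y) = 3.90826 / 1.02 = 3.83163 years.

3.8316 years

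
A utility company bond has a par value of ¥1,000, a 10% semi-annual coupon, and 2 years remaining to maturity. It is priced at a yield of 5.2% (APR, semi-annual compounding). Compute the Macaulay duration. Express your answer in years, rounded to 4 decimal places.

1.8681 years

Periodic yield y = 0.026. Discount each cash flow and weight by its period:
  t   CF        PV=CF/(1+0.026)^t    t·PV
  1        50.00        48.7329        48.7329
  2        50.00        47.4980        94.9960
  3        50.00        46.2943       138.8830
  4     1,050.00       947.5450     3,790.1801
  Σ                  1,090.0703     4,072.7921
Price P = Σ PV = 1,090.0703.
Macaulay duration = Σ(t·PV) / P = 4,072.7921 / 1,090.0703 = 3.73627 half-year periods.
In years: 3.73627 / 2 = 1.86813 years.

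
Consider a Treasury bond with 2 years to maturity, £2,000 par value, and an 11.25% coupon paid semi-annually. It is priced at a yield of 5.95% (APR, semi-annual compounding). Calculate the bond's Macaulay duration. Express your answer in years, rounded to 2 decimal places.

1.85 years

Periodic yield y = 0.02975. Discount each cash flow and weight by its period:
  t   CF        PV=CF/(1+0.02975)^t    t·PV
  1       112.50       109.2498       109.2498
  2       112.50       106.0935       212.1871
  3       112.50       103.0284       309.0853
  4     2,112.50     1,878.7523     7,515.0090
  Σ                  2,197.1240     8,145.5312
Price P = Σ PV = 2,197.1240.
Macaulay duration = Σ(t·PV) / P = 8,145.5312 / 2,197.1240 = 3.70736 half-year periods.
In years: 3.70736 / 2 = 1.85368 years.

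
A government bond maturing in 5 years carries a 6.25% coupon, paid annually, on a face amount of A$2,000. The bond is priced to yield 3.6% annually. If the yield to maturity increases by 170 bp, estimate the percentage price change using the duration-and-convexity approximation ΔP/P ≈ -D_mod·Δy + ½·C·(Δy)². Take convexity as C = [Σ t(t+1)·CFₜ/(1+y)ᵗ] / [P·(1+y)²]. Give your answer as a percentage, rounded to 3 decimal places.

-7.002%

With y = 0.036:
  t   CF        PV=CF/(1+0.036)^t    t·PV        t(t+1)·PV
  1       125.00       120.6564       120.6564         241.3127
  2       125.00       116.4637       232.9274         698.7821
  3       125.00       112.4167       337.2500       1,349.0001
  4       125.00       108.5103       434.0412       2,170.2061
  5     2,125.00     1,780.5745     8,902.8727      53,417.2360
  Σ                  2,238.6216    10,027.7476      57,876.5371
P = 2,238.6216; D_Mac = 4.47943 yrs; D_mod = 4.32377 yrs; C = 24.08809.
Duration effect: -4.32377 × (+0.017) = -0.073504
Convexity effect: 0.5 × 24.08809 × (0.017)² = +0.0034807
ΔP/P ≈ -0.073504 + 0.0034807 = -0.070023 = -7.0023%.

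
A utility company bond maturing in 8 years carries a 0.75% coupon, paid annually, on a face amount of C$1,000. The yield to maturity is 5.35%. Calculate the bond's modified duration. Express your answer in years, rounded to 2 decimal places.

7.35 years

Periodic yield y = 0.0535. First find Macaulay duration:
  t   CF        PV=CF/(1+0.0535)^t    t·PV
  1         7.50         7.1191         7.1191
  2         7.50         6.7576        13.5152
  3         7.50         6.4144        19.2433
  4         7.50         6.0887        24.3547
  5         7.50         5.7795        28.8974
  6         7.50         5.4860        32.9159
  7         7.50         5.2074        36.4517
  8     1,007.50       664.0010     5,312.0080
  Σ                    706.8537     5,474.5053
P = 706.8537; Macaulay duration = 5,474.5053 / 706.8537 = 7.74489 years.
Modified duration = D_Mac / (1 + y) = 7.74489 / 1.0535 = 7.35158 years.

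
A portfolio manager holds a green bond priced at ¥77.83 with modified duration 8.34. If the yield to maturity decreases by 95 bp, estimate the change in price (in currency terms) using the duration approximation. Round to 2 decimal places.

Duration approximation: ΔP/P ≈ -D_mod · Δy = -8.34 × (-0.0095) = +0.079230.
ΔP ≈ 77.83 × (+0.079230) = +6.1664709.

+¥6.17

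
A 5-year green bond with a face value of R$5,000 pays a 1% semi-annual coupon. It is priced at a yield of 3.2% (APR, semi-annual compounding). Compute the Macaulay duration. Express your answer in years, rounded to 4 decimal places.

4.8819 years

Periodic yield y = 0.016. Discount each cash flow and weight by its period:
  t   CF        PV=CF/(1+0.016)^t    t·PV
  1        25.00        24.6063        24.6063
  2        25.00        24.2188        48.4376
  3        25.00        23.8374        71.5122
  4        25.00        23.4620        93.8480
  5        25.00        23.0925       115.4626
  6        25.00        22.7289       136.3732
  7        25.00        22.3709       156.5965
  8        25.00        22.0186       176.1491
  9        25.00        21.6719       195.0469
  10    5,025.00     4,287.4492    42,874.4919
  Σ                  4,495.4565    43,892.5244
Price P = Σ PV = 4,495.4565.
Macaulay duration = Σ(t·PV) / P = 43,892.5244 / 4,495.4565 = 9.76375 half-year periods.
In years: 9.76375 / 2 = 4.88188 years.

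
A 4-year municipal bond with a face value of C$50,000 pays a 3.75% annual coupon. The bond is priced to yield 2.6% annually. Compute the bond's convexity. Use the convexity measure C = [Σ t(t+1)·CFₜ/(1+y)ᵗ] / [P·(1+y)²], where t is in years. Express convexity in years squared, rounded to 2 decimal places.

17.69

With y = 0.026:
  t   CF        PV=CF/(1+0.026)^t    t·PV        t(t+1)·PV
  1     1,875.00     1,827.4854     1,827.4854       3,654.9708
  2     1,875.00     1,781.1748     3,562.3497      10,687.0490
  3     1,875.00     1,736.0379     5,208.1136      20,832.4542
  4    51,875.00    46,813.2364   187,252.9455     936,264.7276
  Σ                 52,157.9344   197,850.8941     971,439.2016
P = 52,157.9344.
Convexity = Σ t(t+1)·PV / [P·(1+y)²] = 971,439.2016 / (52,157.9344 × 1.052676) = 17.69296.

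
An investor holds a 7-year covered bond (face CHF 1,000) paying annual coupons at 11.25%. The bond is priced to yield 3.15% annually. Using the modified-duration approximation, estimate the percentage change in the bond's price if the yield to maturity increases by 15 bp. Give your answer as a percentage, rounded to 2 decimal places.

Periodic yield y = 0.0315. Modified duration first:
  t   CF        PV=CF/(1+0.0315)^t    t·PV
  1       112.50       109.0645       109.0645
  2       112.50       105.7339       211.4677
  3       112.50       102.5049       307.5148
  4       112.50        99.3746       397.4986
  5       112.50        96.3399       481.6997
  6       112.50        93.3979       560.3874
  7     1,112.50       895.3965     6,267.7755
  Σ                  1,501.8123     8,335.4082
P = 1,501.8123; D_Mac = 5.55023 yrs; D_mod = 5.55023/(1+0.0315) = 5.38074 yrs.
ΔP/P ≈ -D_mod · Δy = -5.38074 × (+0.0015) = -0.008071 = -0.8071%.

-0.81%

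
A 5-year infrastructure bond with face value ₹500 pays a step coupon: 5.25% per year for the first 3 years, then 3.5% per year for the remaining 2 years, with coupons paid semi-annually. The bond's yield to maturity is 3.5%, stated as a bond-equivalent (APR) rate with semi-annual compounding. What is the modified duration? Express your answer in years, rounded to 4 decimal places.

4.4161 years

Periodic yield y = 0.0175. First find Macaulay duration:
  t   CF        PV=CF/(1+0.0175)^t    t·PV
  1       13.125        12.8993        12.8993
  2       13.125        12.6774        25.3548
  3       13.125        12.4594        37.3781
  4       13.125        12.2451        48.9803
  5       13.125        12.0345        60.1724
  6       13.125        11.8275        70.9650
  7        8.750         7.7494        54.2457
  8        8.750         7.6161        60.9288
  9        8.750         7.4851        67.3660
  10     508.750       427.7207     4,277.2067
  Σ                    524.7144     4,715.4971
P = 524.7144; Macaulay duration = 4,715.4971 / 524.7144 = 8.98679 half-year periods = 4.49339 years.
Modified duration = D_Mac / (1 + y) = 4.49339 / 1.0175 = 4.41611 years.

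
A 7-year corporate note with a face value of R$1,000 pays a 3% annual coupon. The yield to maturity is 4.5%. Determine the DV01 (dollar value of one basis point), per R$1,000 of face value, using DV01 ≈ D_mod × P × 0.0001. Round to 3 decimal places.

R$0.557

Periodic yield y = 0.045.
  t   CF        PV=CF/(1+0.045)^t    t·PV
  1        30.00        28.7081        28.7081
  2        30.00        27.4719        54.9438
  3        30.00        26.2889        78.8667
  4        30.00        25.1568       100.6274
  5        30.00        24.0735       120.3677
  6        30.00        23.0369       138.2212
  7     1,030.00       756.8733     5,298.1132
  Σ                    911.6095     5,819.8481
P = 911.6095; D_Mac = 6.38415 yrs; D_mod = 6.10923 yrs.
DV01 ≈ 6.10923 × 911.6095 × 0.0001 = 0.556923.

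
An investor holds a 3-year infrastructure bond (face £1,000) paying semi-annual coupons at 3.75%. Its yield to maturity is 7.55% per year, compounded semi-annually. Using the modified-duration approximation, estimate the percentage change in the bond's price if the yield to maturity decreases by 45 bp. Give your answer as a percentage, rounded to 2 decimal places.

Periodic yield y = 0.03775. Modified duration first:
  t   CF        PV=CF/(1+0.03775)^t    t·PV
  1        18.75        18.0679        18.0679
  2        18.75        17.4107        34.8214
  3        18.75        16.7773        50.3320
  4        18.75        16.1670        64.6681
  5        18.75        15.5789        77.8946
  6     1,018.75       815.6638     4,893.9826
  Σ                    899.6657     5,139.7667
P = 899.6657; D_Mac = 5.71297 half-year periods = 2.85649 yrs; D_mod = 2.85649/(1+0.03775) = 2.75258 yrs.
ΔP/P ≈ -D_mod · Δy = -2.75258 × (-0.0045) = +0.012387 = +1.2387%.

+1.24%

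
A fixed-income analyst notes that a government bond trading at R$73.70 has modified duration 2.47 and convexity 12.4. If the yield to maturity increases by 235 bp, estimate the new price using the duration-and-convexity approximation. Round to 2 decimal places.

R$69.67

Duration effect: -D_mod·Δy = -2.47 × (+0.0235) = -0.058045
Convexity effect: ½·C·(Δy)² = 0.5 × 12.4 × (0.0235)² = +0.00342395
ΔP/P ≈ -0.058045 + 0.00342395 = -0.05462105
New price ≈ 73.70 × (1 - 0.05462105) = 69.674428615.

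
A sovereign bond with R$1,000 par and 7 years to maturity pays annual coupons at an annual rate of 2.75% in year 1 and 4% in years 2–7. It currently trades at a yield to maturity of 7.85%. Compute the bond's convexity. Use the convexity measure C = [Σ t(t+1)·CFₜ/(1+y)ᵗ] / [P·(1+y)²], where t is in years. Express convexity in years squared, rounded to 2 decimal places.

40.90

With y = 0.0785:
  t   CF        PV=CF/(1+0.0785)^t    t·PV        t(t+1)·PV
  1        27.50        25.4984        25.4984          50.9968
  2        40.00        34.3890        68.7780         206.3341
  3        40.00        31.8860        95.6579         382.6316
  4        40.00        29.5651       118.2604         591.3021
  5        40.00        27.4132       137.0658         822.3951
  6        40.00        25.4179       152.5072       1,067.5504
  7     1,040.00       612.7627     4,289.3386      34,314.7090
  Σ                    786.9322     4,887.1064      37,435.9189
P = 786.9322.
Convexity = Σ t(t+1)·PV / [P·(1+y)²] = 37,435.9189 / (786.9322 × 1.163162) = 40.89883.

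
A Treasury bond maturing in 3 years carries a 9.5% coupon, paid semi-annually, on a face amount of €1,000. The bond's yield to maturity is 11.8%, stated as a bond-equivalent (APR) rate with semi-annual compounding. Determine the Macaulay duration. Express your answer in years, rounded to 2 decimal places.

2.67 years

Periodic yield y = 0.059. Discount each cash flow and weight by its period:
  t   CF        PV=CF/(1+0.059)^t    t·PV
  1        47.50        44.8536        44.8536
  2        47.50        42.3547        84.7094
  3        47.50        39.9950       119.9850
  4        47.50        37.7668       151.0671
  5        47.50        35.6627       178.3133
  6     1,047.50       742.6399     4,455.8393
  Σ                    943.2727     5,034.7678
Price P = Σ PV = 943.2727.
Macaulay duration = Σ(t·PV) / P = 5,034.7678 / 943.2727 = 5.33755 half-year periods.
In years: 5.33755 / 2 = 2.66878 years.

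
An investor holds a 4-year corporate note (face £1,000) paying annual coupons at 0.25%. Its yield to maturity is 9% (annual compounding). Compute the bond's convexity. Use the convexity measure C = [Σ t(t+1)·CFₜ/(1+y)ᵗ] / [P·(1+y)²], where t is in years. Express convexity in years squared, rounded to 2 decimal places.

With y = 0.09:
  t   CF        PV=CF/(1+0.09)^t    t·PV        t(t+1)·PV
  1         2.50         2.2936         2.2936           4.5872
  2         2.50         2.1042         4.2084          12.6252
  3         2.50         1.9305         5.7914          23.1655
  4     1,002.50       710.1963     2,840.7851      14,203.9255
  Σ                    716.5245     2,853.0785      14,244.3033
P = 716.5245.
Convexity = Σ t(t+1)·PV / [P·(1+y)²] = 14,244.3033 / (716.5245 × 1.188100) = 16.73236.

16.73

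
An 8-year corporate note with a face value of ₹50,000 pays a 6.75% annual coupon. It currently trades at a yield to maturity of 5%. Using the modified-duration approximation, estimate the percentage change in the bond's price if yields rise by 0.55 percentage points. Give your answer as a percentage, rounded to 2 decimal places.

Periodic yield y = 0.05. Modified duration first:
  t   CF        PV=CF/(1+0.05)^t    t·PV
  1     3,375.00     3,214.2857     3,214.2857
  2     3,375.00     3,061.2245     6,122.4490
  3     3,375.00     2,915.4519     8,746.3557
  4     3,375.00     2,776.6209    11,106.4834
  5     3,375.00     2,644.4008    13,222.0041
  6     3,375.00     2,518.4770    15,110.8618
  7     3,375.00     2,398.5495    16,789.8464
  8    53,375.00    36,126.3009   289,010.4076
  Σ                 55,655.3112   363,322.6936
P = 55,655.3112; D_Mac = 6.52809 yrs; D_mod = 6.52809/(1+0.05) = 6.21723 yrs.
ΔP/P ≈ -D_mod · Δy = -6.21723 × (+0.0055) = -0.034195 = -3.4195%.

-3.42%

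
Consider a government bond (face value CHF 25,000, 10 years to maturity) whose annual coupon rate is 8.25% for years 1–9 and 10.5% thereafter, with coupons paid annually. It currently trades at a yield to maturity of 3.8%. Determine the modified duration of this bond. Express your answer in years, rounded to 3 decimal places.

7.366 years

Periodic yield y = 0.038. First find Macaulay duration:
  t   CF        PV=CF/(1+0.038)^t    t·PV
  1     2,062.50     1,986.9942     1,986.9942
  2     2,062.50     1,914.2526     3,828.5052
  3     2,062.50     1,844.1740     5,532.5220
  4     2,062.50     1,776.6609     7,106.6436
  5     2,062.50     1,711.6194     8,558.0968
  6     2,062.50     1,648.9589     9,893.7535
  7     2,062.50     1,588.5924    11,120.1469
  8     2,062.50     1,530.4358    12,243.4868
  9     2,062.50     1,474.4083    13,269.6750
  10   27,625.00    19,025.1790   190,251.7900
  Σ                 34,501.2756   263,791.6140
P = 34,501.2756; Macaulay duration = 263,791.6140 / 34,501.2756 = 7.64585 years.
Modified duration = D_Mac / (1 + y) = 7.64585 / 1.038 = 7.36595 years.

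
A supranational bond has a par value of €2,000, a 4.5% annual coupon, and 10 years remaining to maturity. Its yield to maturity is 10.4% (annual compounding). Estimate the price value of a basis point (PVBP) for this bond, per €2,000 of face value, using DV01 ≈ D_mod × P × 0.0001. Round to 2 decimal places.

Periodic yield y = 0.104.
  t   CF        PV=CF/(1+0.104)^t    t·PV
  1        90.00        81.5217        81.5217
  2        90.00        73.8422       147.6843
  3        90.00        66.8860       200.6580
  4        90.00        60.5852       242.3406
  5        90.00        54.8779       274.3893
  6        90.00        49.7082       298.2492
  7        90.00        45.0255       315.1788
  8        90.00        40.7840       326.2721
  9        90.00        36.9420       332.4783
  10    2,090.00       777.0618     7,770.6179
  Σ                  1,287.2345     9,989.3903
P = 1,287.2345; D_Mac = 7.76035 yrs; D_mod = 7.02930 yrs.
DV01 ≈ 7.02930 × 1,287.2345 × 0.0001 = 0.904836.

€0.90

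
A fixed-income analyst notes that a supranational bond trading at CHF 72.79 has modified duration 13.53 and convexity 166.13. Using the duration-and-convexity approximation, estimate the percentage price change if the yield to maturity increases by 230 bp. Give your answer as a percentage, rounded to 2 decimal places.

Duration effect: -D_mod·Δy = -13.53 × (+0.023) = -0.311190
Convexity effect: ½·C·(Δy)² = 0.5 × 166.13 × (0.023)² = +0.043941385
ΔP/P ≈ -0.311190 + 0.043941385 = -0.267248615
= -26.7248615%.

-26.72%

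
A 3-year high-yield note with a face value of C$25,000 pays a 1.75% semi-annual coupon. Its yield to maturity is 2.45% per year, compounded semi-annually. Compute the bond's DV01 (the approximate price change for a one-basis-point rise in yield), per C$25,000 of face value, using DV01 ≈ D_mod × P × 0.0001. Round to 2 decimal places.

Periodic yield y = 0.01225.
  t   CF        PV=CF/(1+0.01225)^t    t·PV
  1       218.75       216.1027       216.1027
  2       218.75       213.4875       426.9750
  3       218.75       210.9039       632.7118
  4       218.75       208.3516       833.4066
  5       218.75       205.8302     1,029.1511
  6    25,218.75    23,442.1178   140,652.7067
  Σ                 24,496.7939   143,791.0540
P = 24,496.7939; D_Mac = 5.86979 half-year periods = 2.93490 yrs; D_mod = 2.89938 yrs.
DV01 ≈ 2.89938 × 24,496.7939 × 0.0001 = 7.102547.

C$7.10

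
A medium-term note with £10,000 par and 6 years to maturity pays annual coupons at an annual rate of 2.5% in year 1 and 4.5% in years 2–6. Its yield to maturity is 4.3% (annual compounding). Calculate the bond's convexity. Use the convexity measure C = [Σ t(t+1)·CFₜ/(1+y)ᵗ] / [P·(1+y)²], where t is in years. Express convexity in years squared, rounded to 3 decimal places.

With y = 0.043:
  t   CF        PV=CF/(1+0.043)^t    t·PV        t(t+1)·PV
  1       250.00       239.6932       239.6932         479.3864
  2       450.00       413.6604       827.3207       2,481.9621
  3       450.00       396.6063     1,189.8188       4,759.2754
  4       450.00       380.2553     1,521.0212       7,605.1061
  5       450.00       364.5784     1,822.8922      10,937.3529
  6    10,450.00     8,117.2784    48,703.6702     340,925.6917
  Σ                  9,912.0719    54,304.4164     367,188.7746
P = 9,912.0719.
Convexity = Σ t(t+1)·PV / [P·(1+y)²] = 367,188.7746 / (9,912.0719 × 1.087849) = 34.05307.

34.053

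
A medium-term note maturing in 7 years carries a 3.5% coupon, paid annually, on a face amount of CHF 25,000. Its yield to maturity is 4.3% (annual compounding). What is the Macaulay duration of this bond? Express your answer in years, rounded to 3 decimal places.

Periodic yield y = 0.043. Discount each cash flow and weight by its year:
  t   CF        PV=CF/(1+0.043)^t    t·PV
  1       875.00       838.9262       838.9262
  2       875.00       804.3396     1,608.6791
  3       875.00       771.1789     2,313.5366
  4       875.00       739.3853     2,957.5413
  5       875.00       708.9025     3,544.5125
  6       875.00       679.6764     4,078.0585
  7    25,875.00    19,270.3765   134,892.6354
  Σ                 23,812.7853   150,233.8896
Price P = Σ PV = 23,812.7853.
Macaulay duration = Σ(t·PV) / P = 150,233.8896 / 23,812.7853 = 6.30896 years.

6.309 years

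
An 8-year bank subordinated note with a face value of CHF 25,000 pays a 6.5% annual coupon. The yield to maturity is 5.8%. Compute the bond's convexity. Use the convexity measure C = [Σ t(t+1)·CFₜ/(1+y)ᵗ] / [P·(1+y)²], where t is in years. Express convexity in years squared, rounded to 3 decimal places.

48.682

With y = 0.058:
  t   CF        PV=CF/(1+0.058)^t    t·PV        t(t+1)·PV
  1     1,625.00     1,535.9168     1,535.9168       3,071.8336
  2     1,625.00     1,451.7172     2,903.4345       8,710.3034
  3     1,625.00     1,372.1335     4,116.4004      16,465.6018
  4     1,625.00     1,296.9126     5,187.6502      25,938.2511
  5     1,625.00     1,225.8153     6,129.0763      36,774.4581
  6     1,625.00     1,158.6156     6,951.6934      48,661.8538
  7     1,625.00     1,095.0998     7,665.6985      61,325.5876
  8    26,625.00    16,959.1576   135,673.2604   1,221,059.3438
  Σ                 26,095.3683   170,163.1306   1,422,007.2332
P = 26,095.3683.
Convexity = Σ t(t+1)·PV / [P·(1+y)²] = 1,422,007.2332 / (26,095.3683 × 1.119364) = 48.68185.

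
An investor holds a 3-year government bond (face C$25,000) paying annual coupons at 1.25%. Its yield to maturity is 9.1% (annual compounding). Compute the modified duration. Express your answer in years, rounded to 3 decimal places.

Periodic yield y = 0.091. First find Macaulay duration:
  t   CF        PV=CF/(1+0.091)^t    t·PV
  1       312.50       286.4345       286.4345
  2       312.50       262.5430       525.0861
  3    25,312.50    19,492.1969    58,476.5906
  Σ                 20,041.1744    59,288.1111
P = 20,041.1744; Macaulay duration = 59,288.1111 / 20,041.1744 = 2.95832 years.
Modified duration = D_Mac / (1 + y) = 2.95832 / 1.091 = 2.71156 years.

2.712 years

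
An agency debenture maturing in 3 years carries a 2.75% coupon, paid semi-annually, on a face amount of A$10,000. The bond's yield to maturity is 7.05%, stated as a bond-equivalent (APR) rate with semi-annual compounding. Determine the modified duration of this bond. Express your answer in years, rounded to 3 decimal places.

Periodic yield y = 0.03525. First find Macaulay duration:
  t   CF        PV=CF/(1+0.03525)^t    t·PV
  1       137.50       132.8182       132.8182
  2       137.50       128.2957       256.5915
  3       137.50       123.9273       371.7819
  4       137.50       119.7076       478.8304
  5       137.50       115.6316       578.1580
  6    10,137.50     8,234.9209    49,409.5254
  Σ                  8,855.3013    51,227.7053
P = 8,855.3013; Macaulay duration = 51,227.7053 / 8,855.3013 = 5.78498 half-year periods = 2.89249 years.
Modified duration = D_Mac / (1 + y) = 2.89249 / 1.03525 = 2.79400 years.

2.794 years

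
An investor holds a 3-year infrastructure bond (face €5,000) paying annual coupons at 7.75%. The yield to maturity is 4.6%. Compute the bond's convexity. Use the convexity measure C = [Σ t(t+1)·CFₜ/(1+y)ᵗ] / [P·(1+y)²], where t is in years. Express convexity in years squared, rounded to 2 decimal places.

With y = 0.046:
  t   CF        PV=CF/(1+0.046)^t    t·PV        t(t+1)·PV
  1       387.50       370.4589       370.4589         740.9178
  2       387.50       354.1672       708.3344       2,125.0032
  3     5,387.50     4,707.5206    14,122.5618      56,490.2473
  Σ                  5,432.1467    15,201.3551      59,356.1682
P = 5,432.1467.
Convexity = Σ t(t+1)·PV / [P·(1+y)²] = 59,356.1682 / (5,432.1467 × 1.094116) = 9.98691.

9.99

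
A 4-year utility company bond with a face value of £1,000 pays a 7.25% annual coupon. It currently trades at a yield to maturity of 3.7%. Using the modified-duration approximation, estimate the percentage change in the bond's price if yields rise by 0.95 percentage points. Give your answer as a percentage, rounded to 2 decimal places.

Periodic yield y = 0.037. Modified duration first:
  t   CF        PV=CF/(1+0.037)^t    t·PV
  1        72.50        69.9132        69.9132
  2        72.50        67.4187       134.8374
  3        72.50        65.0132       195.0397
  4     1,072.50       927.4324     3,709.7297
  Σ                  1,129.7776     4,109.5200
P = 1,129.7776; D_Mac = 3.63746 yrs; D_mod = 3.63746/(1+0.037) = 3.50768 yrs.
ΔP/P ≈ -D_mod · Δy = -3.50768 × (+0.0095) = -0.033323 = -3.3323%.

-3.33%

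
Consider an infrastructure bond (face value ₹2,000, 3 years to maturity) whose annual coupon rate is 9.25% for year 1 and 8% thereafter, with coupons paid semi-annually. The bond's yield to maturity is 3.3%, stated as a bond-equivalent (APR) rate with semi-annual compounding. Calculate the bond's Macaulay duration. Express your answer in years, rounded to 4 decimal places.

2.7239 years

Periodic yield y = 0.0165. Discount each cash flow and weight by its period:
  t   CF        PV=CF/(1+0.0165)^t    t·PV
  1        92.50        90.9985        90.9985
  2        92.50        89.5214       179.0428
  3        80.00        76.1672       228.5015
  4        80.00        74.9308       299.7233
  5        80.00        73.7145       368.5726
  6     2,080.00     1,885.4674    11,312.8046
  Σ                  2,290.7999    12,479.6434
Price P = Σ PV = 2,290.7999.
Macaulay duration = Σ(t·PV) / P = 12,479.6434 / 2,290.7999 = 5.44772 half-year periods.
In years: 5.44772 / 2 = 2.72386 years.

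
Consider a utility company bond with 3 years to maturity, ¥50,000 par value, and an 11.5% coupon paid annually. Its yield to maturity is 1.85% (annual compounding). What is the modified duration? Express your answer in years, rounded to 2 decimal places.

Periodic yield y = 0.0185. First find Macaulay duration:
  t   CF        PV=CF/(1+0.0185)^t    t·PV
  1     5,750.00     5,645.5572     5,645.5572
  2     5,750.00     5,543.0115    11,086.0230
  3    55,750.00    52,766.9232   158,300.7697
  Σ                 63,955.4919   175,032.3498
P = 63,955.4919; Macaulay duration = 175,032.3498 / 63,955.4919 = 2.73678 years.
Modified duration = D_Mac / (1 + y) = 2.73678 / 1.0185 = 2.68707 years.

2.69 years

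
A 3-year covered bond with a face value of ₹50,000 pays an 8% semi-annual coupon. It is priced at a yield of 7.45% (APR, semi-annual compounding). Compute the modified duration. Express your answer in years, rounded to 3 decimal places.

2.630 years

Periodic yield y = 0.03725. First find Macaulay duration:
  t   CF        PV=CF/(1+0.03725)^t    t·PV
  1     2,000.00     1,928.1755     1,928.1755
  2     2,000.00     1,858.9303     3,717.8606
  3     2,000.00     1,792.1719     5,376.5157
  4     2,000.00     1,727.8109     6,911.2438
  5     2,000.00     1,665.7613     8,328.8067
  6    52,000.00    41,754.4418   250,526.6511
  Σ                 50,727.2918   276,789.2534
P = 50,727.2918; Macaulay duration = 276,789.2534 / 50,727.2918 = 5.45642 half-year periods = 2.72821 years.
Modified duration = D_Mac / (1 + y) = 2.72821 / 1.03725 = 2.63023 years.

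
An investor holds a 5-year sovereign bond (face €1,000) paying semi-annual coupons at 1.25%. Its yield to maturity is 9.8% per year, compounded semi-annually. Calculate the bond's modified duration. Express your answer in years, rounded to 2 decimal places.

4.60 years

Periodic yield y = 0.049. First find Macaulay duration:
  t   CF        PV=CF/(1+0.049)^t    t·PV
  1         6.25         5.9581         5.9581
  2         6.25         5.6797        11.3595
  3         6.25         5.4144        16.2433
  4         6.25         5.1615        20.6461
  5         6.25         4.9204        24.6021
  6         6.25         4.6906        28.1435
  7         6.25         4.4715        31.3004
  8         6.25         4.2626        34.1009
  9         6.25         4.0635        36.5715
  10    1,006.25       623.6645     6,236.6448
  Σ                    668.2869     6,445.5703
P = 668.2869; Macaulay duration = 6,445.5703 / 668.2869 = 9.64492 half-year periods = 4.82246 years.
Modified duration = D_Mac / (1 + y) = 4.82246 / 1.049 = 4.59720 years.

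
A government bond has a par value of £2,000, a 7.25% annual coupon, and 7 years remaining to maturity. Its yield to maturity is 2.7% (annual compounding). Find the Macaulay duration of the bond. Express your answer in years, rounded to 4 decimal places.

5.8970 years

Periodic yield y = 0.027. Discount each cash flow and weight by its year:
  t   CF        PV=CF/(1+0.027)^t    t·PV
  1       145.00       141.1879       141.1879
  2       145.00       137.4761       274.9521
  3       145.00       133.8618       401.5854
  4       145.00       130.3426       521.3702
  5       145.00       126.9158       634.5791
  6       145.00       123.5792       741.4751
  7     2,145.00     1,780.0582    12,460.4071
  Σ                  2,573.4215    15,175.5571
Price P = Σ PV = 2,573.4215.
Macaulay duration = Σ(t·PV) / P = 15,175.5571 / 2,573.4215 = 5.89704 years.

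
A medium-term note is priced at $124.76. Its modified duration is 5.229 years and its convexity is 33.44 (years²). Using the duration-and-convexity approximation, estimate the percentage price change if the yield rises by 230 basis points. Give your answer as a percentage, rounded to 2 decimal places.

-11.14%

Duration effect: -D_mod·Δy = -5.229 × (+0.023) = -0.120267
Convexity effect: ½·C·(Δy)² = 0.5 × 33.44 × (0.023)² = +0.00884488
ΔP/P ≈ -0.120267 + 0.00884488 = -0.11142212
= -11.142212%.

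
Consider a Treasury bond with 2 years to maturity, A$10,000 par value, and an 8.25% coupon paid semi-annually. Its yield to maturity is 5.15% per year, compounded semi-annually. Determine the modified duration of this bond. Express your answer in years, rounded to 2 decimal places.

1.84 years

Periodic yield y = 0.02575. First find Macaulay duration:
  t   CF        PV=CF/(1+0.02575)^t    t·PV
  1       412.50       402.1448       402.1448
  2       412.50       392.0495       784.0990
  3       412.50       382.2077     1,146.6230
  4    10,412.50     9,405.6521    37,622.6085
  Σ                 10,582.0540    39,955.4752
P = 10,582.0540; Macaulay duration = 39,955.4752 / 10,582.0540 = 3.77578 half-year periods = 1.88789 years.
Modified duration = D_Mac / (1 + y) = 1.88789 / 1.02575 = 1.84050 years.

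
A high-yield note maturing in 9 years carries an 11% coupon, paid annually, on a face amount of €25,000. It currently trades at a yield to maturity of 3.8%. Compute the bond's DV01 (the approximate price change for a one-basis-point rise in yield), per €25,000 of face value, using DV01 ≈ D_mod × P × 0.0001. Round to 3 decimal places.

€24.942

Periodic yield y = 0.038.
  t   CF        PV=CF/(1+0.038)^t    t·PV
  1     2,750.00     2,649.3256     2,649.3256
  2     2,750.00     2,552.3368     5,104.6737
  3     2,750.00     2,458.8987     7,376.6960
  4     2,750.00     2,368.8812     9,475.5248
  5     2,750.00     2,282.1591    11,410.7957
  6     2,750.00     2,198.6119    13,191.6714
  7     2,750.00     2,118.1232    14,826.8625
  8     2,750.00     2,040.5811    16,324.6490
  9    27,750.00    19,837.4939   178,537.4449
  Σ                 38,506.4116   258,897.6436
P = 38,506.4116; D_Mac = 6.72349 yrs; D_mod = 6.47735 yrs.
DV01 ≈ 6.47735 × 38,506.4116 × 0.0001 = 24.941970.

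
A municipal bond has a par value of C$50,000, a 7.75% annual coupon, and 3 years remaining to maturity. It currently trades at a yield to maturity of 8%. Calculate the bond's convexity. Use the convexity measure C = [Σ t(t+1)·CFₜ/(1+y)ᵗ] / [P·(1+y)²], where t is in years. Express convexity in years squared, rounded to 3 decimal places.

With y = 0.08:
  t   CF        PV=CF/(1+0.08)^t    t·PV        t(t+1)·PV
  1     3,875.00     3,587.9630     3,587.9630       7,175.9259
  2     3,875.00     3,322.1879     6,644.3759      19,933.1276
  3    53,875.00    42,767.7120   128,303.1360     513,212.5438
  Σ                 49,677.8629   138,535.4748     540,321.5973
P = 49,677.8629.
Convexity = Σ t(t+1)·PV / [P·(1+y)²] = 540,321.5973 / (49,677.8629 × 1.166400) = 9.32485.

9.325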